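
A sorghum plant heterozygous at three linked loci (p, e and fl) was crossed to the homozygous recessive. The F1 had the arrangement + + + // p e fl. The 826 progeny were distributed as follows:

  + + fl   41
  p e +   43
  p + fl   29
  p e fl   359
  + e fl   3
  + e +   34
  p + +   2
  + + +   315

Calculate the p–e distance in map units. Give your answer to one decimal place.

The two rarest classes, p + + and + e fl, are the double crossovers. Comparing them with the parentals, only the p allele has switched, so p is the middle locus and the order is e – p – fl.
Crossovers in the e–p interval produce the single-crossover classes + e + and p + fl (34 + 29 = 63) plus the double crossovers (5).
RF(e–p) = (63 + 5) / 826 = 68/826 = 0.0823 → 8.2 map units.

8.2 map units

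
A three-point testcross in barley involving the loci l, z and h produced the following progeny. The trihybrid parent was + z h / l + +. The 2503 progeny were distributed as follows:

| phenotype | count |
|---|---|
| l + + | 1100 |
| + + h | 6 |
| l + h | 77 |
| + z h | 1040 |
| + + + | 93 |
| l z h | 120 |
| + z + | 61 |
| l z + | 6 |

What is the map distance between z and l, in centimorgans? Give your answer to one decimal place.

The two rarest classes, + + h and l z +, are the double crossovers. Comparing them with the parentals, only the z allele has switched, so z is the middle locus and the order is l – z – h.
Crossovers in the l–z interval produce the single-crossover classes l z h and + + + (120 + 93 = 213) plus the double crossovers (12).
RF(l–z) = (213 + 12) / 2503 = 225/2503 = 0.0899 → 9.0 centimorgans.

9.0 centimorgans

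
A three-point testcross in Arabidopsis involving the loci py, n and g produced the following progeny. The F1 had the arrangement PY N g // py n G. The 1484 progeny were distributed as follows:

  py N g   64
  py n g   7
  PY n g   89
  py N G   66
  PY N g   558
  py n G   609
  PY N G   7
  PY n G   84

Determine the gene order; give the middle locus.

The two rarest classes, PY N G and py n g, are the double crossovers. Comparing them with the parentals, only the g allele has switched, so g is the middle locus and the order is py – g – n.

g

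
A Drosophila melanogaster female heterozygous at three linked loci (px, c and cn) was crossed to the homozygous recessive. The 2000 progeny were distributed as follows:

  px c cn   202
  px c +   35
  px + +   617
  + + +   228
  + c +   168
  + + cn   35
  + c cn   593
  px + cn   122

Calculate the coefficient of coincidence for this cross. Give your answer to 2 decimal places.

0.78

The two most frequent reciprocal classes, px + + and + c cn, are the parental types, so the F1 was px + + / + c cn.
The two rarest classes, px c + and + + cn, are the double crossovers. Comparing them with the parentals, only the c allele has switched, so c is the middle locus and the order is cn – c – px.
cn–c: (290 + 70)/2000 = 0.1800; c–px: (430 + 70)/2000 = 0.2500.
Expected DCO frequency = 0.1800 × 0.2500 ≈ 0.04500; observed = 70/2000 ≈ 0.03500.
Coefficient of coincidence = 0.03500/0.04500 ≈ 0.78.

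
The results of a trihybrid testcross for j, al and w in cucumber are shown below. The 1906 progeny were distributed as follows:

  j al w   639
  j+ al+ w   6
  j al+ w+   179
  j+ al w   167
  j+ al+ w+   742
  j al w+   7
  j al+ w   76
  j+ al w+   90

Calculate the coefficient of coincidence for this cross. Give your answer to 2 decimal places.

The two most frequent reciprocal classes, j al w and j+ al+ w+, are the parental types, so the F1 was j al w / j+ al+ w+.
The two rarest classes, j al w+ and j+ al+ w, are the double crossovers. Comparing them with the parentals, only the w allele has switched, so w is the middle locus and the order is al – w – j.
al–w: (166 + 13)/1906 = 0.0939; w–j: (346 + 13)/1906 = 0.1884.
Expected DCO frequency = 0.0939 × 0.1884 ≈ 0.01769; observed = 13/1906 ≈ 0.00682.
Coefficient of coincidence = 0.00682/0.01769 ≈ 0.39.

0.39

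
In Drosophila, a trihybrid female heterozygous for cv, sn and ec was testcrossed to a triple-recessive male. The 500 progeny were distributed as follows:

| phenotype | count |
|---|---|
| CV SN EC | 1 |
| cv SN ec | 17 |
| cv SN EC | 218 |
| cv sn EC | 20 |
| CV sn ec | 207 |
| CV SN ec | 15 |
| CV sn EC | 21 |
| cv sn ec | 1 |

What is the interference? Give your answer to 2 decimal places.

0.32

The two most frequent reciprocal classes, CV sn ec and cv SN EC, are the parental types, so the F1 was CV sn ec / cv SN EC.
The two rarest classes, cv sn ec and CV SN EC, are the double crossovers. Comparing them with the parentals, only the cv allele has switched, so cv is the middle locus and the order is ec – cv – sn.
ec–cv: (38 + 2)/500 = 0.0800; cv–sn: (35 + 2)/500 = 0.0740.
Expected DCO frequency = 0.0800 × 0.0740 ≈ 0.00592; observed = 2/500 ≈ 0.00400.
Coefficient of coincidence = 0.00400/0.00592 ≈ 0.68; interference = 1 − 0.68 = 0.32.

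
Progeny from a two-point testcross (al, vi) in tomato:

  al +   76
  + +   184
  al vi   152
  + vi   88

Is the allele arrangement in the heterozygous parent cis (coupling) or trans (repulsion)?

cis

The two most frequent classes are + + (184) and al vi (152); these are the parental (non-recombinant) types.
So the F1 carried + + on one chromosome and al vi on the other — the recessive alleles are on the same chromosome (cis / coupling).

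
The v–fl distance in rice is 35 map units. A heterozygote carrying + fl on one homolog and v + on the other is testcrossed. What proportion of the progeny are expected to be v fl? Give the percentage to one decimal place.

17.5%

A map distance of 35 map units corresponds to a recombination frequency of 0.350.
The F1 is + fl / v +, so v fl is a recombinant gamete class with expected frequency r/2 = 0.350/2 = 0.1750.
That is 0.1750 = 17.5% of the progeny.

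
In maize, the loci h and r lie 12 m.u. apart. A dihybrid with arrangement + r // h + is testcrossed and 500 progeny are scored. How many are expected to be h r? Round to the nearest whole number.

A map distance of 12 m.u. corresponds to a recombination frequency of 0.120.
The F1 is + r / h +, so h r is a recombinant gamete class with expected frequency r/2 = 0.120/2 = 0.0600.
Expected number = 0.0600 × 500 = 30.00 ≈ 30.

30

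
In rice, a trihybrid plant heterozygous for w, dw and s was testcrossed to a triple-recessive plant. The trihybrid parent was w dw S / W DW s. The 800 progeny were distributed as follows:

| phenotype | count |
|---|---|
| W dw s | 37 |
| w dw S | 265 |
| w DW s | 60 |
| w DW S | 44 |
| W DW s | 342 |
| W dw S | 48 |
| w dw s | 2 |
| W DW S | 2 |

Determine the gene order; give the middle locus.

The two rarest classes, w dw s and W DW S, are the double crossovers. Comparing them with the parentals, only the s allele has switched, so s is the middle locus and the order is dw – s – w.

s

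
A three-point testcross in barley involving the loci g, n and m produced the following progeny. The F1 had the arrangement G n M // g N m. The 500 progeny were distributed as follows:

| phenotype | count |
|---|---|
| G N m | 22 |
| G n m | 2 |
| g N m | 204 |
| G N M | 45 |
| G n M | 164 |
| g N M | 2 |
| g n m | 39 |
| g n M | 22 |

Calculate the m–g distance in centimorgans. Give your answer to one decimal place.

9.6 centimorgans

The two rarest classes, G n m and g N M, are the double crossovers. Comparing them with the parentals, only the m allele has switched, so m is the middle locus and the order is g – m – n.
Crossovers in the g–m interval produce the single-crossover classes g n M and G N m (22 + 22 = 44) plus the double crossovers (4).
RF(g–m) = (44 + 4) / 500 = 48/500 = 0.0960 → 9.6 centimorgans.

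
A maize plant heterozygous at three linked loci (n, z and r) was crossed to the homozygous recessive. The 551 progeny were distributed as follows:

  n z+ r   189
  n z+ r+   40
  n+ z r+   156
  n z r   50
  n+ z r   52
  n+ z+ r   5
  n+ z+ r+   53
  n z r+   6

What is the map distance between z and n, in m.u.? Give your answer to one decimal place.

The two most frequent reciprocal classes, n+ z r+ and n z+ r, are the parental types, so the F1 was n+ z r+ / n z+ r.
The two rarest classes, n z r+ and n+ z+ r, are the double crossovers. Comparing them with the parentals, only the n allele has switched, so n is the middle locus and the order is r – n – z.
Crossovers in the n–z interval produce the single-crossover classes n+ z+ r+ and n z r (53 + 50 = 103) plus the double crossovers (11).
RF(n–z) = (103 + 11) / 551 = 114/551 = 0.2069 → 20.7 m.u.

20.7 m.u.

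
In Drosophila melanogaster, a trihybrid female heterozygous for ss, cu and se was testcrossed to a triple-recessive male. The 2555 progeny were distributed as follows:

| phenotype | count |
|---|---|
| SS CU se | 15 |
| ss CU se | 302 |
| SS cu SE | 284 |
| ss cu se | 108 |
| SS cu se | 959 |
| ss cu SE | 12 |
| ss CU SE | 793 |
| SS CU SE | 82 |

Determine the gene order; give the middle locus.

cu

The two most frequent reciprocal classes, SS cu se and ss CU SE, are the parental types, so the F1 was SS cu se / ss CU SE.
The two rarest classes, SS CU se and ss cu SE, are the double crossovers. Comparing them with the parentals, only the cu allele has switched, so cu is the middle locus and the order is ss – cu – se.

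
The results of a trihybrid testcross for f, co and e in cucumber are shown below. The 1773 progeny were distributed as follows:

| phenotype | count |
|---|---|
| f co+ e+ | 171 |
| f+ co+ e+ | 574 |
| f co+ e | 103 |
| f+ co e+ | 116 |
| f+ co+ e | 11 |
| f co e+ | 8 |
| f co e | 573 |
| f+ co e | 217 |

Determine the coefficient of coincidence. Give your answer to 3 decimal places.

The two most frequent reciprocal classes, f+ co+ e+ and f co e, are the parental types, so the F1 was f+ co+ e+ / f co e.
The two rarest classes, f+ co+ e and f co e+, are the double crossovers. Comparing them with the parentals, only the e allele has switched, so e is the middle locus and the order is f – e – co.
f–e: (388 + 19)/1773 = 0.2296; e–co: (219 + 19)/1773 = 0.1342.
Expected DCO frequency = 0.2296 × 0.1342 ≈ 0.03081; observed = 19/1773 ≈ 0.01072.
Coefficient of coincidence = 0.01072/0.03081 ≈ 0.348.

0.348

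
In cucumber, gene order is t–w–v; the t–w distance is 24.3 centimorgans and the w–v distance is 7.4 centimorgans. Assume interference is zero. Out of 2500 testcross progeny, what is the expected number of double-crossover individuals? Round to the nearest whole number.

45

Map distances give recombination frequencies of 0.243 and 0.074 for the two intervals.
With no interference, expected double-crossover frequency = 0.243 × 0.074 = 0.01798.
Expected number = 0.01798 × 2500 = 44.96 ≈ 45.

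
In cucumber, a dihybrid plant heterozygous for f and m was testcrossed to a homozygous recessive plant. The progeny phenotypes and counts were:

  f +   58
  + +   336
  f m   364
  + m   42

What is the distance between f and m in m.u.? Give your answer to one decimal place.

12.5 m.u.

The two most frequent classes, + + (336) and f m (364), are the parental types, so the F1 was + + / f m.
The recombinant classes are + m and f +: 42 + 58 = 100.
Recombination frequency = 100/800 = 0.1250 ≈ 12.5%, i.e. 12.5 m.u.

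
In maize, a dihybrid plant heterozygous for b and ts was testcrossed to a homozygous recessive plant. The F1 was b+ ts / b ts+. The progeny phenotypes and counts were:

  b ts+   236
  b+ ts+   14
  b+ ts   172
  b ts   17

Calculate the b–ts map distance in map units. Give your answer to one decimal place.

7.1 map units

The recombinant classes are b+ ts+ and b ts: 14 + 17 = 31.
Recombination frequency = 31/439 = 0.0706 ≈ 7.1%, i.e. 7.1 map units.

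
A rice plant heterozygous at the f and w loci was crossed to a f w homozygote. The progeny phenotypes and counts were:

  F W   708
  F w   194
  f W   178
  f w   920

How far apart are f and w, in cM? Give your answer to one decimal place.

18.6 cM

The two most frequent classes, F W (708) and f w (920), are the parental types, so the F1 was F W / f w.
The recombinant classes are F w and f W: 194 + 178 = 372.
Recombination frequency = 372/2000 = 0.1860 ≈ 18.6%, i.e. 18.6 cM.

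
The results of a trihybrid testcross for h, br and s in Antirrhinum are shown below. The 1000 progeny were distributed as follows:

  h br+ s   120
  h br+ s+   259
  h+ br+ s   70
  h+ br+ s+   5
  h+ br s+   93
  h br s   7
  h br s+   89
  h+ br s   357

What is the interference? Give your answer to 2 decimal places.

The two most frequent reciprocal classes, h br+ s+ and h+ br s, are the parental types, so the F1 was h br+ s+ / h+ br s.
The two rarest classes, h+ br+ s+ and h br s, are the double crossovers. Comparing them with the parentals, only the h allele has switched, so h is the middle locus and the order is br – h – s.
br–h: (159 + 12)/1000 = 0.1710; h–s: (213 + 12)/1000 = 0.2250.
Expected DCO frequency = 0.1710 × 0.2250 ≈ 0.03848; observed = 12/1000 ≈ 0.01200.
Coefficient of coincidence = 0.01200/0.03848 ≈ 0.31; interference = 1 − 0.31 = 0.69.

0.69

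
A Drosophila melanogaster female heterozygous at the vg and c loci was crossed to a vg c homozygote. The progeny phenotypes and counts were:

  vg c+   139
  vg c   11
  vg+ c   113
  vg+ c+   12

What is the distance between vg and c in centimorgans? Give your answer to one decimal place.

8.4 centimorgans

The two most frequent classes, vg+ c (113) and vg c+ (139), are the parental types, so the F1 was vg+ c / vg c+.
The recombinant classes are vg+ c+ and vg c: 12 + 11 = 23.
Recombination frequency = 23/275 = 0.0836 ≈ 8.4%, i.e. 8.4 centimorgans.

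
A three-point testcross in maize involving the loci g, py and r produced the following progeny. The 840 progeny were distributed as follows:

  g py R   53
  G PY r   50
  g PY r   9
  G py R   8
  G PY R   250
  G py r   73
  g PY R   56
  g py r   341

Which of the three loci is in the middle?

The two most frequent reciprocal classes, g py r and G PY R, are the parental types, so the F1 was g py r / G PY R.
The two rarest classes, g PY r and G py R, are the double crossovers. Comparing them with the parentals, only the py allele has switched, so py is the middle locus and the order is r – py – g.

py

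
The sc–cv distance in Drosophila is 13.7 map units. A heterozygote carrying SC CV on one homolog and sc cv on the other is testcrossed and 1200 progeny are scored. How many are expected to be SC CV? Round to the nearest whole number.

A map distance of 13.7 map units corresponds to a recombination frequency of 0.137.
The F1 is SC CV / sc cv, so SC CV is a parental gamete class with expected frequency (1 − r)/2 = 0.863/2 = 0.4315.
Expected number = 0.4315 × 1200 = 517.80 ≈ 518.

518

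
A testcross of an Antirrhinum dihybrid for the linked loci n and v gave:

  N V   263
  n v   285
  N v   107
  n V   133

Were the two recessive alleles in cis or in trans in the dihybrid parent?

The two most frequent classes are N V (263) and n v (285); these are the parental (non-recombinant) types.
So the F1 carried N V on one chromosome and n v on the other — the recessive alleles are on the same chromosome (cis / coupling).

cis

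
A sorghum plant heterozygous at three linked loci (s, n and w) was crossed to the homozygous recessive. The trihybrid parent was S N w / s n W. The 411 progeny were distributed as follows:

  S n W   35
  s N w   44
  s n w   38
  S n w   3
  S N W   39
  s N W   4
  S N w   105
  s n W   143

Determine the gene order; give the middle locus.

The two rarest classes, S n w and s N W, are the double crossovers. Comparing them with the parentals, only the n allele has switched, so n is the middle locus and the order is s – n – w.

n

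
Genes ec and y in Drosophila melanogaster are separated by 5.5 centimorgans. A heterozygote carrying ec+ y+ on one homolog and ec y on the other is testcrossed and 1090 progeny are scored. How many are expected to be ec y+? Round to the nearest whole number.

30

A map distance of 5.5 centimorgans corresponds to a recombination frequency of 0.055.
The F1 is ec+ y+ / ec y, so ec y+ is a recombinant gamete class with expected frequency r/2 = 0.055/2 = 0.0275.
Expected number = 0.0275 × 1090 = 29.98 ≈ 30.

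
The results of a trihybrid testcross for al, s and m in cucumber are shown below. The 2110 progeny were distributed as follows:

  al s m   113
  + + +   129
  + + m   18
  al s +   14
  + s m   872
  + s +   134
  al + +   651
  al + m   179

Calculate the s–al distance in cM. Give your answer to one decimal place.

The two most frequent reciprocal classes, al + + and + s m, are the parental types, so the F1 was al + + / + s m.
The two rarest classes, al s + and + + m, are the double crossovers. Comparing them with the parentals, only the s allele has switched, so s is the middle locus and the order is m – s – al.
Crossovers in the s–al interval produce the single-crossover classes + + + and al s m (129 + 113 = 242) plus the double crossovers (32).
RF(s–al) = (242 + 32) / 2110 = 274/2110 = 0.1299 → 13.0 cM.

13.0 cM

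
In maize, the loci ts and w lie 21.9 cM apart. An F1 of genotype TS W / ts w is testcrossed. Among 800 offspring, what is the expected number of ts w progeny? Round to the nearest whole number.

A map distance of 21.9 cM corresponds to a recombination frequency of 0.219.
The F1 is TS W / ts w, so ts w is a parental gamete class with expected frequency (1 − r)/2 = 0.781/2 = 0.3905.
Expected number = 0.3905 × 800 = 312.40 ≈ 312.

312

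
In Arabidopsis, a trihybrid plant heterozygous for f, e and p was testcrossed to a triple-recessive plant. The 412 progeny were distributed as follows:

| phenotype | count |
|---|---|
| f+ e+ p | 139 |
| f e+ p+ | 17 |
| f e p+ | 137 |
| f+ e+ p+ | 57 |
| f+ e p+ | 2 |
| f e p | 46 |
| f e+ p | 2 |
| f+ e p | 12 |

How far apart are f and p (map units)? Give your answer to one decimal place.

The two most frequent reciprocal classes, f e p+ and f+ e+ p, are the parental types, so the F1 was f e p+ / f+ e+ p.
The two rarest classes, f+ e p+ and f e+ p, are the double crossovers. Comparing them with the parentals, only the f allele has switched, so f is the middle locus and the order is e – f – p.
Crossovers in the f–p interval produce the single-crossover classes f e p and f+ e+ p+ (46 + 57 = 103) plus the double crossovers (4).
RF(f–p) = (103 + 4) / 412 = 107/412 = 0.2597 → 26.0 map units.

26.0 map units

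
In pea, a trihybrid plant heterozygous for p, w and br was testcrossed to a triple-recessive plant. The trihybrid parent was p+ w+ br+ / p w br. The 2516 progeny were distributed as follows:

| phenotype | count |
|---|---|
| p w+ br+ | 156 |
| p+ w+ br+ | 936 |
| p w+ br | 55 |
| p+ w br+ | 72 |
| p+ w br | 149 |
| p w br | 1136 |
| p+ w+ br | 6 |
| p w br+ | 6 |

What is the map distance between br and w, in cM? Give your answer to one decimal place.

The two rarest classes, p+ w+ br and p w br+, are the double crossovers. Comparing them with the parentals, only the br allele has switched, so br is the middle locus and the order is p – br – w.
Crossovers in the br–w interval produce the single-crossover classes p+ w br+ and p w+ br (72 + 55 = 127) plus the double crossovers (12).
RF(br–w) = (127 + 12) / 2516 = 139/2516 = 0.0552 → 5.5 cM.

5.5 cM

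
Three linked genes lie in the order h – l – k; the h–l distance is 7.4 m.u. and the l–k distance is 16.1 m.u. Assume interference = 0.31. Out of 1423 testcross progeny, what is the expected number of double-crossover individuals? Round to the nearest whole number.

12

Map distances give recombination frequencies of 0.074 and 0.161 for the two intervals.
With interference 0.31 (so coincidence = 0.69), expected double-crossover frequency = 0.074 × 0.161 × 0.69 = 0.00822.
Expected number = 0.00822 × 1423 = 11.70 ≈ 12.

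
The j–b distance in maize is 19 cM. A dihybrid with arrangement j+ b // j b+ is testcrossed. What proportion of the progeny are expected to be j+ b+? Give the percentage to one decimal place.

9.5%

A map distance of 19 cM corresponds to a recombination frequency of 0.190.
The F1 is j+ b / j b+, so j+ b+ is a recombinant gamete class with expected frequency r/2 = 0.190/2 = 0.0950.
That is 0.0950 = 9.5% of the progeny.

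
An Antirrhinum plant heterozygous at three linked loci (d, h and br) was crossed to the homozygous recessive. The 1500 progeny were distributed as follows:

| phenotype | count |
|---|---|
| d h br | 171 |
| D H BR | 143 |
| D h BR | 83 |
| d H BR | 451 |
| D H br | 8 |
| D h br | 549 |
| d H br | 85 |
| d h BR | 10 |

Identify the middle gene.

The two most frequent reciprocal classes, d H BR and D h br, are the parental types, so the F1 was d H BR / D h br.
The two rarest classes, d h BR and D H br, are the double crossovers. Comparing them with the parentals, only the h allele has switched, so h is the middle locus and the order is d – h – br.

h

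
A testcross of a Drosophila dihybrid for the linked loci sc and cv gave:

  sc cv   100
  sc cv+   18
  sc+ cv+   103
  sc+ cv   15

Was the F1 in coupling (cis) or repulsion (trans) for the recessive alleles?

The two most frequent classes are sc+ cv+ (103) and sc cv (100); these are the parental (non-recombinant) types.
So the F1 carried sc+ cv+ on one chromosome and sc cv on the other — the recessive alleles are on the same chromosome (cis / coupling).

cis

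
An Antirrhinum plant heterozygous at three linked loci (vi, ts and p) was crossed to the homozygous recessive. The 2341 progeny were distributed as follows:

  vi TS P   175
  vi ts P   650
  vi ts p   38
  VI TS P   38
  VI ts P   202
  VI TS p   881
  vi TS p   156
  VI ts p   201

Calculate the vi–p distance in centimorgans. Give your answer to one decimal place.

18.5 centimorgans

The two most frequent reciprocal classes, VI TS p and vi ts P, are the parental types, so the F1 was VI TS p / vi ts P.
The two rarest classes, VI TS P and vi ts p, are the double crossovers. Comparing them with the parentals, only the p allele has switched, so p is the middle locus and the order is vi – p – ts.
Crossovers in the vi–p interval produce the single-crossover classes vi TS p and VI ts P (156 + 202 = 358) plus the double crossovers (76).
RF(vi–p) = (358 + 76) / 2341 = 434/2341 = 0.1854 → 18.5 centimorgans.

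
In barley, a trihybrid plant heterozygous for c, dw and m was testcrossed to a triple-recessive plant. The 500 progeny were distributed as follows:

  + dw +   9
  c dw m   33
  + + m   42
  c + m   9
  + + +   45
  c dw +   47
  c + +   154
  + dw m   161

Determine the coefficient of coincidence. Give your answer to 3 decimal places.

The two most frequent reciprocal classes, + dw m and c + +, are the parental types, so the F1 was + dw m / c + +.
The two rarest classes, + dw + and c + m, are the double crossovers. Comparing them with the parentals, only the m allele has switched, so m is the middle locus and the order is dw – m – c.
dw–m: (89 + 18)/500 = 0.2140; m–c: (78 + 18)/500 = 0.1920.
Expected DCO frequency = 0.2140 × 0.1920 ≈ 0.04109; observed = 18/500 ≈ 0.03600.
Coefficient of coincidence = 0.03600/0.04109 ≈ 0.876.

0.876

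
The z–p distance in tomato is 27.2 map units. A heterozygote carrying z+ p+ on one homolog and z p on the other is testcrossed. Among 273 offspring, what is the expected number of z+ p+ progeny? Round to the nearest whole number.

A map distance of 27.2 map units corresponds to a recombination frequency of 0.272.
The F1 is z+ p+ / z p, so z+ p+ is a parental gamete class with expected frequency (1 − r)/2 = 0.728/2 = 0.3640.
Expected number = 0.3640 × 273 = 99.37 ≈ 99.

99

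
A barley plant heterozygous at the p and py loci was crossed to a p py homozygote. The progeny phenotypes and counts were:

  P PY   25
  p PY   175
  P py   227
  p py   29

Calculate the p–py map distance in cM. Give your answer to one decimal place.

The two most frequent classes, P py (227) and p PY (175), are the parental types, so the F1 was P py / p PY.
The recombinant classes are P PY and p py: 25 + 29 = 54.
Recombination frequency = 54/456 = 0.1184 ≈ 11.8%, i.e. 11.8 cM.

11.8 cM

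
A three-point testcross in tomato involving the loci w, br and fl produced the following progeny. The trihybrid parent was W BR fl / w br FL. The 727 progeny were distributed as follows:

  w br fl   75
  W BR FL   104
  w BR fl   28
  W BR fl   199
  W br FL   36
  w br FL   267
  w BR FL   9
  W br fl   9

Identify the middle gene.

br

The two rarest classes, W br fl and w BR FL, are the double crossovers. Comparing them with the parentals, only the br allele has switched, so br is the middle locus and the order is fl – br – w.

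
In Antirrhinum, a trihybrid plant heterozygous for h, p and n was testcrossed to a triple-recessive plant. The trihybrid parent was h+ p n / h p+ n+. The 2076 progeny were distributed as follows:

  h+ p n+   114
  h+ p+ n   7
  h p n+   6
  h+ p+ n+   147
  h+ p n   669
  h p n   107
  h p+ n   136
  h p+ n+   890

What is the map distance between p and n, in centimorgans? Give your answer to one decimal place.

The two rarest classes, h+ p+ n and h p n+, are the double crossovers. Comparing them with the parentals, only the p allele has switched, so p is the middle locus and the order is h – p – n.
Crossovers in the p–n interval produce the single-crossover classes h+ p n+ and h p+ n (114 + 136 = 250) plus the double crossovers (13).
RF(p–n) = (250 + 13) / 2076 = 263/2076 = 0.1267 → 12.7 centimorgans.

12.7 centimorgans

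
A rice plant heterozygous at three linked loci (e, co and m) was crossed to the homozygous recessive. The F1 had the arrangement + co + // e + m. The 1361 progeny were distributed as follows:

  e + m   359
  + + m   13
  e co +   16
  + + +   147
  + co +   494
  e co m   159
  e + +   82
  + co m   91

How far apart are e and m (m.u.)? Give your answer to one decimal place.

The two rarest classes, e co + and + + m, are the double crossovers. Comparing them with the parentals, only the e allele has switched, so e is the middle locus and the order is m – e – co.
Crossovers in the m–e interval produce the single-crossover classes + co m and e + + (91 + 82 = 173) plus the double crossovers (29).
RF(m–e) = (173 + 29) / 1361 = 202/1361 = 0.1484 → 14.8 m.u.

14.8 m.u.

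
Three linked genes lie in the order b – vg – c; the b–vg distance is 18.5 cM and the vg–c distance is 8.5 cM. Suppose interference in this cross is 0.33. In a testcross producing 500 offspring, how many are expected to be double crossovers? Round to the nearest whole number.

Map distances give recombination frequencies of 0.185 and 0.085 for the two intervals.
With interference 0.33 (so coincidence = 0.67), expected double-crossover frequency = 0.185 × 0.085 × 0.67 = 0.01054.
Expected number = 0.01054 × 500 = 5.27 ≈ 5.

5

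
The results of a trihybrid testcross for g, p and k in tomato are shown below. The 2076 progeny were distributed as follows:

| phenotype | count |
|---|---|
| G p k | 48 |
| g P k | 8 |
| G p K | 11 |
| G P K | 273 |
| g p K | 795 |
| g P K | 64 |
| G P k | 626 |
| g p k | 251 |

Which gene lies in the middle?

g

The two most frequent reciprocal classes, G P k and g p K, are the parental types, so the F1 was G P k / g p K.
The two rarest classes, g P k and G p K, are the double crossovers. Comparing them with the parentals, only the g allele has switched, so g is the middle locus and the order is p – g – k.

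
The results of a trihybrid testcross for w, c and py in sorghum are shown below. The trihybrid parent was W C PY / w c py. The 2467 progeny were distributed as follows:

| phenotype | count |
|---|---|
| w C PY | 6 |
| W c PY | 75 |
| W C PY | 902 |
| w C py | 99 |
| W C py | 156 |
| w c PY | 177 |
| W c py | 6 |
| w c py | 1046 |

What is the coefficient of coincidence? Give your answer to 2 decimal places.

0.46

The two rarest classes, w C PY and W c py, are the double crossovers. Comparing them with the parentals, only the w allele has switched, so w is the middle locus and the order is py – w – c.
py–w: (333 + 12)/2467 = 0.1398; w–c: (174 + 12)/2467 = 0.0754.
Expected DCO frequency = 0.1398 × 0.0754 ≈ 0.01054; observed = 12/2467 ≈ 0.00486.
Coefficient of coincidence = 0.00486/0.01054 ≈ 0.46.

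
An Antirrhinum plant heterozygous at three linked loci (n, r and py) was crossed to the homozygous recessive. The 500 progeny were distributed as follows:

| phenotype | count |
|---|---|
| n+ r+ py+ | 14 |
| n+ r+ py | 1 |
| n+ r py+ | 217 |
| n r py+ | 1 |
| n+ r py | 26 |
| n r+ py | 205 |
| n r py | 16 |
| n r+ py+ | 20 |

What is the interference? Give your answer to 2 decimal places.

0.35

The two most frequent reciprocal classes, n+ r py+ and n r+ py, are the parental types, so the F1 was n+ r py+ / n r+ py.
The two rarest classes, n r py+ and n+ r+ py, are the double crossovers. Comparing them with the parentals, only the n allele has switched, so n is the middle locus and the order is py – n – r.
py–n: (46 + 2)/500 = 0.0960; n–r: (30 + 2)/500 = 0.0640.
Expected DCO frequency = 0.0960 × 0.0640 ≈ 0.00614; observed = 2/500 ≈ 0.00400.
Coefficient of coincidence = 0.00400/0.00614 ≈ 0.65; interference = 1 − 0.65 = 0.35.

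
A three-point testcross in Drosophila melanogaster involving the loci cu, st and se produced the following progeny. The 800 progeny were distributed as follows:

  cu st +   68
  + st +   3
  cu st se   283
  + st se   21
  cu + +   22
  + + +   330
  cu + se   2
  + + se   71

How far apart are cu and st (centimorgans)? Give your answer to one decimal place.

The two most frequent reciprocal classes, cu st se and + + +, are the parental types, so the F1 was cu st se / + + +.
The two rarest classes, cu + se and + st +, are the double crossovers. Comparing them with the parentals, only the st allele has switched, so st is the middle locus and the order is se – st – cu.
Crossovers in the st–cu interval produce the single-crossover classes + st se and cu + + (21 + 22 = 43) plus the double crossovers (5).
RF(st–cu) = (43 + 5) / 800 = 48/800 = 0.0600 → 6.0 centimorgans.

6.0 centimorgans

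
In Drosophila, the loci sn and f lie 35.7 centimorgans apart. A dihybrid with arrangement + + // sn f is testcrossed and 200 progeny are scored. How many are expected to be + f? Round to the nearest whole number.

36

A map distance of 35.7 centimorgans corresponds to a recombination frequency of 0.357.
The F1 is + + / sn f, so + f is a recombinant gamete class with expected frequency r/2 = 0.357/2 = 0.1785.
Expected number = 0.1785 × 200 = 35.70 ≈ 36.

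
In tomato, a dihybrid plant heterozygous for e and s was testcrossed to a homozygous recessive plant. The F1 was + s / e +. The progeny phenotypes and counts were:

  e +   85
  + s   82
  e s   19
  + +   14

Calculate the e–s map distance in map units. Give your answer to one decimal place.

16.5 map units

The recombinant classes are + + and e s: 14 + 19 = 33.
Recombination frequency = 33/200 = 0.1650 ≈ 16.5%, i.e. 16.5 map units.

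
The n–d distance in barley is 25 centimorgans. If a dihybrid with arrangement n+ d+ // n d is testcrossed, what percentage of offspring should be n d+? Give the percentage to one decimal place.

12.5%

A map distance of 25 centimorgans corresponds to a recombination frequency of 0.250.
The F1 is n+ d+ / n d, so n d+ is a recombinant gamete class with expected frequency r/2 = 0.250/2 = 0.1250.
That is 0.1250 = 12.5% of the progeny.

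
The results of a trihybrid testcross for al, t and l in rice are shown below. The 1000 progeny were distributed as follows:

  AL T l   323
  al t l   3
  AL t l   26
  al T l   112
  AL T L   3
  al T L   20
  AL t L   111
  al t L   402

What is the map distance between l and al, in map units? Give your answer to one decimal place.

22.9 map units

The two most frequent reciprocal classes, al t L and AL T l, are the parental types, so the F1 was al t L / AL T l.
The two rarest classes, al t l and AL T L, are the double crossovers. Comparing them with the parentals, only the l allele has switched, so l is the middle locus and the order is al – l – t.
Crossovers in the al–l interval produce the single-crossover classes AL t L and al T l (111 + 112 = 223) plus the double crossovers (6).
RF(al–l) = (223 + 6) / 1000 = 229/1000 = 0.2290 → 22.9 map units.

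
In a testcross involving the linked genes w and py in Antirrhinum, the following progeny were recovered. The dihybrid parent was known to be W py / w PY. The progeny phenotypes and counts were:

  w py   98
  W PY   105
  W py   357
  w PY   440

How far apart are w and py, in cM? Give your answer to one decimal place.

The recombinant classes are W PY and w py: 105 + 98 = 203.
Recombination frequency = 203/1000 = 0.2030 ≈ 20.3%, i.e. 20.3 cM.

20.3 cM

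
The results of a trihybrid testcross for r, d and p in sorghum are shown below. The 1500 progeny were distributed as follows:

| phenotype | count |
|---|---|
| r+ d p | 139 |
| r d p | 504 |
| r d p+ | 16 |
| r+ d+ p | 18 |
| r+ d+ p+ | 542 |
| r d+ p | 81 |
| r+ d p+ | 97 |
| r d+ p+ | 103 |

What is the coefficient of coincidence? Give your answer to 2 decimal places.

The two most frequent reciprocal classes, r+ d+ p+ and r d p, are the parental types, so the F1 was r+ d+ p+ / r d p.
The two rarest classes, r+ d+ p and r d p+, are the double crossovers. Comparing them with the parentals, only the p allele has switched, so p is the middle locus and the order is d – p – r.
d–p: (178 + 34)/1500 = 0.1413; p–r: (242 + 34)/1500 = 0.1840.
Expected DCO frequency = 0.1413 × 0.1840 ≈ 0.02600; observed = 34/1500 ≈ 0.02267.
Coefficient of coincidence = 0.02267/0.02600 ≈ 0.87.

0.87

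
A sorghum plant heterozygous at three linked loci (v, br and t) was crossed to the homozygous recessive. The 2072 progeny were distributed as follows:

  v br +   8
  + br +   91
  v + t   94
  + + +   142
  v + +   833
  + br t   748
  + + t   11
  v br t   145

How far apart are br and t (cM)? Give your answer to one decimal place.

9.8 cM

The two most frequent reciprocal classes, + br t and v + +, are the parental types, so the F1 was + br t / v + +.
The two rarest classes, + + t and v br +, are the double crossovers. Comparing them with the parentals, only the br allele has switched, so br is the middle locus and the order is v – br – t.
Crossovers in the br–t interval produce the single-crossover classes + br + and v + t (91 + 94 = 185) plus the double crossovers (19).
RF(br–t) = (185 + 19) / 2072 = 204/2072 = 0.0985 → 9.8 cM.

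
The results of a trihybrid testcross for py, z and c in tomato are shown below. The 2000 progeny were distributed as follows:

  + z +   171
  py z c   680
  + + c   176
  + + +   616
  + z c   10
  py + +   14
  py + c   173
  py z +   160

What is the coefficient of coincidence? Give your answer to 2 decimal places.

0.36

The two most frequent reciprocal classes, py z c and + + +, are the parental types, so the F1 was py z c / + + +.
The two rarest classes, + z c and py + +, are the double crossovers. Comparing them with the parentals, only the py allele has switched, so py is the middle locus and the order is c – py – z.
c–py: (336 + 24)/2000 = 0.1800; py–z: (344 + 24)/2000 = 0.1840.
Expected DCO frequency = 0.1800 × 0.1840 ≈ 0.03312; observed = 24/2000 ≈ 0.01200.
Coefficient of coincidence = 0.01200/0.03312 ≈ 0.36.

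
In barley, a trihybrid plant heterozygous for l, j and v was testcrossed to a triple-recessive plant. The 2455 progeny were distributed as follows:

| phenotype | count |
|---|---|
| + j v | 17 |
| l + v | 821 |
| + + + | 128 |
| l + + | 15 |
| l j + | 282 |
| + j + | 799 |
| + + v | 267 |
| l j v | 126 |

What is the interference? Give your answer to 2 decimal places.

The two most frequent reciprocal classes, l + v and + j +, are the parental types, so the F1 was l + v / + j +.
The two rarest classes, l + + and + j v, are the double crossovers. Comparing them with the parentals, only the v allele has switched, so v is the middle locus and the order is l – v – j.
l–v: (549 + 32)/2455 = 0.2367; v–j: (254 + 32)/2455 = 0.1165.
Expected DCO frequency = 0.2367 × 0.1165 ≈ 0.02758; observed = 32/2455 ≈ 0.01303.
Coefficient of coincidence = 0.01303/0.02758 ≈ 0.47; interference = 1 − 0.47 = 0.53.

0.53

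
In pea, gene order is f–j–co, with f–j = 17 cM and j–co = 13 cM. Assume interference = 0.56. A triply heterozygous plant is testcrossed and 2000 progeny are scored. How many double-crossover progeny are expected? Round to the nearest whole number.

19

Map distances give recombination frequencies of 0.170 and 0.130 for the two intervals.
With interference 0.56 (so coincidence = 0.44), expected double-crossover frequency = 0.170 × 0.130 × 0.44 = 0.00972.
Expected number = 0.00972 × 2000 = 19.45 ≈ 19.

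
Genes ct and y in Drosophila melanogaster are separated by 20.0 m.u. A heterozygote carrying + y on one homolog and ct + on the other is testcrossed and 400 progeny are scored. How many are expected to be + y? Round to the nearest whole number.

160

A map distance of 20.0 m.u. corresponds to a recombination frequency of 0.200.
The F1 is + y / ct +, so + y is a parental gamete class with expected frequency (1 − r)/2 = 0.800/2 = 0.4000.
Expected number = 0.4000 × 400 = 160.00 ≈ 160.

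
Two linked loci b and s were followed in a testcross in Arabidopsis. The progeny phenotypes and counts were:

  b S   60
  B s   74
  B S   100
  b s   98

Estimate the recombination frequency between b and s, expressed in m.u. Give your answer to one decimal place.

40.4 m.u.

The two most frequent classes, B S (100) and b s (98), are the parental types, so the F1 was B S / b s.
The recombinant classes are B s and b S: 74 + 60 = 134.
Recombination frequency = 134/332 = 0.4036 ≈ 40.4%, i.e. 40.4 m.u.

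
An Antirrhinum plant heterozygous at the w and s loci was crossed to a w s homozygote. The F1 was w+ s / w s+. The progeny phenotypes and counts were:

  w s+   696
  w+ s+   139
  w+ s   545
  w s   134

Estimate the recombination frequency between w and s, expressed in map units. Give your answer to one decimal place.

18.0 map units

The recombinant classes are w+ s+ and w s: 139 + 134 = 273.
Recombination frequency = 273/1514 = 0.1803 ≈ 18.0%, i.e. 18.0 map units.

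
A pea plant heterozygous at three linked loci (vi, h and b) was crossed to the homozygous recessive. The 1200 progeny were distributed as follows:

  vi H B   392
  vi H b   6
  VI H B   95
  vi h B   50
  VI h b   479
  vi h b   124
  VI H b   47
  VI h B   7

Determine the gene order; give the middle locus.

b

The two most frequent reciprocal classes, vi H B and VI h b, are the parental types, so the F1 was vi H B / VI h b.
The two rarest classes, vi H b and VI h B, are the double crossovers. Comparing them with the parentals, only the b allele has switched, so b is the middle locus and the order is vi – b – h.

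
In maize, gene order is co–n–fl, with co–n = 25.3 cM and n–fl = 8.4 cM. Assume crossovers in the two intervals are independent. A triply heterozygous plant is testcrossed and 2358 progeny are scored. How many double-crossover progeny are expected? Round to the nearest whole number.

Map distances give recombination frequencies of 0.253 and 0.084 for the two intervals.
With no interference, expected double-crossover frequency = 0.253 × 0.084 = 0.02125.
Expected number = 0.02125 × 2358 = 50.11 ≈ 50.

50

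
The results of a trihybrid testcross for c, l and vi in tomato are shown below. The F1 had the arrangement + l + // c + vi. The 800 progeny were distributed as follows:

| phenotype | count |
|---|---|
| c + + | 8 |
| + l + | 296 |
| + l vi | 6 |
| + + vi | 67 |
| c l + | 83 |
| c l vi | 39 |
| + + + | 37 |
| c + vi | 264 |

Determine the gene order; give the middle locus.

vi

The two rarest classes, + l vi and c + +, are the double crossovers. Comparing them with the parentals, only the vi allele has switched, so vi is the middle locus and the order is c – vi – l.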